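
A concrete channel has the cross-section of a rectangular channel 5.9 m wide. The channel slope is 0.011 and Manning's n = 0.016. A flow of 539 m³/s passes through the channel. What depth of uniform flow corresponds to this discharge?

Manning's equation rearranged: A R^(2/3) = nQ / (1·√S) = 0.016 × 539 / (√0.011) = 82.23.
Trying y = 9.5 m: A R^(2/3) = 96.27 — over.
Trying y = 7.22 m: A R^(2/3) = 69.73 — short.
Trying y = 8.3 m: A R^(2/3) = 82.24 — ≈ 82.23.

y_n = 8.3 m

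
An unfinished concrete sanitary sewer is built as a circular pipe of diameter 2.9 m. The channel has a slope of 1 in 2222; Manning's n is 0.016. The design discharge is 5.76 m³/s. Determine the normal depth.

y_n = 1.99 m

Manning's equation rearranged: A R^(2/3) = nQ / (1·√S) = 0.016 × 5.76 / (√0.00045) = 4.344.
Try y = 2.27 m: A R^(2/3) = 5.096 — too large.
Try y = 1.78 m: A R^(2/3) = 3.707 — too small.
Try y = 1.99 m: A R^(2/3) = 4.347 — ≈ 4.344.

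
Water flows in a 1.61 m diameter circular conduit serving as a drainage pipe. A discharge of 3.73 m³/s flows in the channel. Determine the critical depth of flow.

At critical depth, Q² T / (g A³) = 1, i.e. A³/T = Q²/g = 3.73²/9.81 = 1.418.
Trying y = 1.17 m: A³/T = 2.774 — high.
Trying y = 0.765 m: A³/T = 0.5392 — low.
Trying y = 0.985 m: A³/T = 1.417 — close enough.

y_c = 0.985 m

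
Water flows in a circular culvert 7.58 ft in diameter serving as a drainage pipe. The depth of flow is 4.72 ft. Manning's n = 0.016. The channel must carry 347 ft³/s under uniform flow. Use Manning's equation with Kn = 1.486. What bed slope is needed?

For a circular section of diameter D = 7.58 ft at depth y = 4.72 ft, the central angle is θ = 2 arccos(1 − 2y/D) = 3.637 rad. Then A = (D²/8)(θ − sin θ) = 29.54 ft² and P = Dθ/2 = 13.79 ft.
Hydraulic radius R = A/P = 29.54/13.79 = 2.143 ft.
From Manning's equation, S = [nQ / (1.486 A R^(2/3))]² = [0.016 × 347 / (1.486 × 29.54 × 2.143^(2/3))]² = 0.00579.

S = 0.00579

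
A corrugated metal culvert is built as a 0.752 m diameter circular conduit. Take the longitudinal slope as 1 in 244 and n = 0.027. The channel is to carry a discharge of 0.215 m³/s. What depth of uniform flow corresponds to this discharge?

y_n = 0.429 m

Manning's equation rearranged: A R^(2/3) = nQ / (1·√S) = 0.027 × 0.215 / (√0.004098) = 0.09068.
At y = 0.503 m: A R^(2/3) = 0.1148 — high.
At y = 0.351 m: A R^(2/3) = 0.06474 — low.
At y = 0.429 m: A R^(2/3) = 0.09052 — ≈ 0.09068.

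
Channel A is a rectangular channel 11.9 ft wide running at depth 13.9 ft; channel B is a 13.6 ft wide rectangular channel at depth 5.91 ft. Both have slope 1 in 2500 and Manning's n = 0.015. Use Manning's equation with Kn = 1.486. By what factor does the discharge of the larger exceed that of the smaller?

2.47

Channel A: Flow area A = b·y = 11.9 × 13.9 = 165.4 ft². Wetted perimeter P = b + 2y = 11.9 + 2×13.9 = 39.7 ft. Hydraulic radius R = A/P = 165.4/39.7 = 4.166 ft. Q_A = (1.486/0.015)·165.4·4.166^(2/3)·√0.0004 = 848.6 ft³/s.
Channel B: Flow area A = b·y = 13.6 × 5.91 = 80.38 ft². Wetted perimeter P = b + 2y = 13.6 + 2×5.91 = 25.42 ft. Hydraulic radius R = A/P = 80.38/25.42 = 3.162 ft. Q_B = (1.486/0.015)·80.38·3.162^(2/3)·√0.0004 = 343.1 ft³/s.
The larger discharge is 848.6 ft³/s and the smaller is 343.1 ft³/s; the ratio is 2.47.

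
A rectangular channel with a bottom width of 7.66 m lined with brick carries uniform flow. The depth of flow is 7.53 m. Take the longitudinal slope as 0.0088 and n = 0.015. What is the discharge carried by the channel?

Flow area A = b·y = 7.66 × 7.53 = 57.68 m². Wetted perimeter P = b + 2y = 7.66 + 2×7.53 = 22.72 m.
Hydraulic radius R = A/P = 57.68/22.72 = 2.539 m.
Manning's equation: Q = (1/n) A R^(2/3) S^(1/2) = (1/0.015) × 57.68 × 2.539^(2/3) × 0.0088^(1/2) = 671 m³/s.

Q = 671 m³/s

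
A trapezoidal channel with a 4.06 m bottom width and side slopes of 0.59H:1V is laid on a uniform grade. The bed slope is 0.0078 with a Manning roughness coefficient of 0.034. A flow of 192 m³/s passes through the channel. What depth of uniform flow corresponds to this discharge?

y_n = 5.59 m

Manning's equation rearranged: A R^(2/3) = nQ / (1·√S) = 0.034 × 192 / (√0.0078) = 73.92.
Try y = 6.27 m: A R^(2/3) = 92.29 — over.
Try y = 4.08 m: A R^(2/3) = 41.18 — short.
Try y = 5.59 m: A R^(2/3) = 74.01 — close enough.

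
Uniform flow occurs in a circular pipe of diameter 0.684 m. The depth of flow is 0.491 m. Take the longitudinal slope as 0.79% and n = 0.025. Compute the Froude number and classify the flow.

For a circular section of diameter D = 0.684 m at depth y = 0.491 m, the central angle is θ = 2 arccos(1 − 2y/D) = 4.043 rad. Then A = (D²/8)(θ − sin θ) = 0.2823 m² and P = Dθ/2 = 1.383 m.
Hydraulic radius R = A/P = 0.2823/1.383 = 0.2042 m.
V = (1/n) R^(2/3) √S = (1/0.025) × 0.2042^(2/3) × √0.0079 = 1.233 m/s. Hydraulic depth D_h = A/T = 0.2823/0.6157 = 0.4586 m.
Froude number Fr = V/√(g·D_h) = 1.233/√(9.81×0.4586) = 0.581, which is less than 1, so the flow is subcritical.

subcritical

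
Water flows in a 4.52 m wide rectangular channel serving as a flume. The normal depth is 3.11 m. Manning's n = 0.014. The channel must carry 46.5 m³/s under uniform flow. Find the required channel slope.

Flow area A = b·y = 4.52 × 3.11 = 14.06 m². Wetted perimeter P = b + 2y = 4.52 + 2×3.11 = 10.74 m.
Hydraulic radius R = A/P = 14.06/10.74 = 1.309 m.
From Manning's equation, S = [nQ / (1 A R^(2/3))]² = [0.014 × 46.5 / (1 × 14.06 × 1.309^(2/3))]² = 0.0015.

S = 0.0015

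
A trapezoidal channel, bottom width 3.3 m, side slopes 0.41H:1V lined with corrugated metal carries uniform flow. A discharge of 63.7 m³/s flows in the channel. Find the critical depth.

y_c = 2.95 m

At critical depth, Q² T / (g A³) = 1, i.e. A³/T = Q²/g = 63.7²/9.81 = 413.6.
Trying y = 3.5 m: A³/T = 737.7 — over.
Trying y = 2.51 m: A³/T = 239.4 — short.
Trying y = 2.95 m: A³/T = 411.7 — matches.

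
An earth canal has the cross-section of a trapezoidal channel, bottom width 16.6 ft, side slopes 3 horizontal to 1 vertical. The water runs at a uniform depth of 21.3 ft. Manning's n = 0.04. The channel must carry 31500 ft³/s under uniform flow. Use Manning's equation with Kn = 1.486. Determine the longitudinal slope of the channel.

With bottom width b = 16.6 ft and side slope z = 3: A = (b + zy)y = (16.6 + 3×21.3)×21.3 = 1715 ft²; P = b + 2y√(1+z²) = 16.6 + 2×21.3×3.162 = 151.3 ft.
Hydraulic radius R = A/P = 1715/151.3 = 11.33 ft.
From Manning's equation, S = [nQ / (1.486 A R^(2/3))]² = [0.04 × 31500 / (1.486 × 1715 × 11.33^(2/3))]² = 0.00961.

S = 0.00961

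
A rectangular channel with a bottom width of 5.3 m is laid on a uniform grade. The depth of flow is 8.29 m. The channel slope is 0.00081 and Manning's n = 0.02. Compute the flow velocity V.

V = 2.26 m/s

Flow area A = b·y = 5.3 × 8.29 = 43.94 m². Wetted perimeter P = b + 2y = 5.3 + 2×8.29 = 21.88 m.
Hydraulic radius R = A/P = 43.94/21.88 = 2.008 m.
From Manning's equation, V = (1/n) R^(2/3) S^(1/2) = (1/0.02) × 2.008^(2/3) × 0.00081^(1/2) = 2.26 m/s.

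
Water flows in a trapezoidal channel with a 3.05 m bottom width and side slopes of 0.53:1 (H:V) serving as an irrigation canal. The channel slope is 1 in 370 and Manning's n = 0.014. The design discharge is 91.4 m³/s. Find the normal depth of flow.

y_n = 3.62 m

Manning's equation rearranged: A R^(2/3) = nQ / (1·√S) = 0.014 × 91.4 / (√0.002703) = 24.61.
Trying y = 4.59 m: A R^(2/3) = 38.23 — high.
Trying y = 3 m: A R^(2/3) = 17.54 — low.
Trying y = 3.62 m: A R^(2/3) = 24.6 — matches.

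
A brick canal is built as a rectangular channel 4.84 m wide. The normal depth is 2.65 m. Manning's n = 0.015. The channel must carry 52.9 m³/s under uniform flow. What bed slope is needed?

Flow area A = b·y = 4.84 × 2.65 = 12.83 m². Wetted perimeter P = b + 2y = 4.84 + 2×2.65 = 10.14 m.
Hydraulic radius R = A/P = 12.83/10.14 = 1.265 m.
From Manning's equation, S = [nQ / (1 A R^(2/3))]² = [0.015 × 52.9 / (1 × 12.83 × 1.265^(2/3))]² = 0.0028.

S = 0.0028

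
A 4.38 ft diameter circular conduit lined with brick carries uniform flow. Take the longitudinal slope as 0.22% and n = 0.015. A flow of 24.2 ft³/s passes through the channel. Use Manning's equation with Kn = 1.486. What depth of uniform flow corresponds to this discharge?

y_n = 1.72 ft

Manning's equation rearranged: A R^(2/3) = nQ / (1.486·√S) = 0.015 × 24.2 / (1.486 × √0.0022) = 5.208.
Trying y = 2.12 ft: A R^(2/3) = 7.571 — too large.
Trying y = 1.52 ft: A R^(2/3) = 4.142 — too small.
Trying y = 1.72 ft: A R^(2/3) = 5.215 — close enough.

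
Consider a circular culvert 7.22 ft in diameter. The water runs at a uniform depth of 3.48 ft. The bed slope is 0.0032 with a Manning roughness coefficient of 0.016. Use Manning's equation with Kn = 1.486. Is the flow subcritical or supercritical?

For a circular section of diameter D = 7.22 ft at depth y = 3.48 ft, the central angle is θ = 2 arccos(1 − 2y/D) = 3.07 rad. Then A = (D²/8)(θ − sin θ) = 19.53 ft² and P = Dθ/2 = 11.08 ft.
Hydraulic radius R = A/P = 19.53/11.08 = 1.763 ft.
V = (1.486/n) R^(2/3) √S = (1.486/0.016) × 1.763^(2/3) × √0.0032 = 7.666 ft/s. Hydraulic depth D_h = A/T = 19.53/7.215 = 2.707 ft.
Froude number Fr = V/√(g·D_h) = 7.666/√(32.2×2.707) = 0.821, which is less than 1, so the flow is subcritical.

subcritical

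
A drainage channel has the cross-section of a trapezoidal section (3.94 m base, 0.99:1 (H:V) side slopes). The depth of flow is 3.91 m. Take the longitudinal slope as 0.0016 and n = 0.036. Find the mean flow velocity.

V = 1.79 m/s

With bottom width b = 3.94 m and side slope z = 0.99: A = (b + zy)y = (3.94 + 0.99×3.91)×3.91 = 30.54 m²; P = b + 2y√(1+z²) = 3.94 + 2×3.91×1.407 = 14.94 m.
Hydraulic radius R = A/P = 30.54/14.94 = 2.044 m.
From Manning's equation, V = (1/n) R^(2/3) S^(1/2) = (1/0.036) × 2.044^(2/3) × 0.0016^(1/2) = 1.79 m/s.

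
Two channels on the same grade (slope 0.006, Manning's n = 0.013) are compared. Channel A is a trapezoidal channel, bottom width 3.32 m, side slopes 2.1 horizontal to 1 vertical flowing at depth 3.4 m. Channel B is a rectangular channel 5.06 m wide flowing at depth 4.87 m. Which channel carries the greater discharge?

Channel A: With bottom width b = 3.32 m and side slope z = 2.1: A = (b + zy)y = (3.32 + 2.1×3.4)×3.4 = 35.56 m²; P = b + 2y√(1+z²) = 3.32 + 2×3.4×2.326 = 19.14 m. Hydraulic radius R = A/P = 35.56/19.14 = 1.858 m. Q_A = (1/0.013)·35.56·1.858^(2/3)·√0.006 = 320.3 m³/s.
Channel B: Flow area A = b·y = 5.06 × 4.87 = 24.64 m². Wetted perimeter P = b + 2y = 5.06 + 2×4.87 = 14.8 m. Hydraulic radius R = A/P = 24.64/14.8 = 1.665 m. Q_B = (1/0.013)·24.64·1.665^(2/3)·√0.006 = 206.3 m³/s.
Q_A = 320.3 m³/s vs Q_B = 206.3 m³/s, so channel A carries more.

channel A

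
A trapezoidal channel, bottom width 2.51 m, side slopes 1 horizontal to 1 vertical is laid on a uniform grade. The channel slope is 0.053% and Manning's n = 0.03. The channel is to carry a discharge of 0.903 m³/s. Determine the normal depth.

Manning's equation rearranged: A R^(2/3) = nQ / (1·√S) = 0.03 × 0.903 / (√0.00053) = 1.177.
Try y = 0.45 m: A R^(2/3) = 0.6642 — too small.
Try y = 0.629 m: A R^(2/3) = 1.177 — matches.

y_n = 0.629 m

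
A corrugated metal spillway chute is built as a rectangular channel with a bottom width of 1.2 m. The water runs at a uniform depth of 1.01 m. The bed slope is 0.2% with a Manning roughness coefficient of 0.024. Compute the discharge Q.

Flow area A = b·y = 1.2 × 1.01 = 1.212 m². Wetted perimeter P = b + 2y = 1.2 + 2×1.01 = 3.22 m.
Hydraulic radius R = A/P = 1.212/3.22 = 0.3764 m.
Manning's equation: Q = (1/n) A R^(2/3) S^(1/2) = (1/0.024) × 1.212 × 0.3764^(2/3) × 0.002^(1/2) = 1.18 m³/s.

Q = 1.18 m³/s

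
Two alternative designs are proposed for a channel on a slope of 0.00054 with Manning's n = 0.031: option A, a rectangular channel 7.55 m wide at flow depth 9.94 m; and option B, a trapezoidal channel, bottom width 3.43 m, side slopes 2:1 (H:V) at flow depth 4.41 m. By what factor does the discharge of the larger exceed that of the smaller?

Channel A: Flow area A = b·y = 7.55 × 9.94 = 75.05 m². Wetted perimeter P = b + 2y = 7.55 + 2×9.94 = 27.43 m. Hydraulic radius R = A/P = 75.05/27.43 = 2.736 m. Q_A = (1/0.031)·75.05·2.736^(2/3)·√0.00054 = 110 m³/s.
Channel B: With bottom width b = 3.43 m and side slope z = 2: A = (b + zy)y = (3.43 + 2×4.41)×4.41 = 54.02 m²; P = b + 2y√(1+z²) = 3.43 + 2×4.41×2.236 = 23.15 m. Hydraulic radius R = A/P = 54.02/23.15 = 2.333 m. Q_B = (1/0.031)·54.02·2.333^(2/3)·√0.00054 = 71.24 m³/s.
The larger discharge is 110 m³/s and the smaller is 71.24 m³/s; the ratio is 1.54.

1.54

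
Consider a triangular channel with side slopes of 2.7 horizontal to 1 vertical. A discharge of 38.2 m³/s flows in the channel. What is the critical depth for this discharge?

At critical depth, Q² T / (g A³) = 1, i.e. A³/T = Q²/g = 38.2²/9.81 = 148.8.
Trying y = 1.49 m: A³/T = 26.77 — low.
Trying y = 2.54 m: A³/T = 385.4 — high.
Trying y = 2.1 m: A³/T = 148.9 — close enough.

y_c = 2.1 m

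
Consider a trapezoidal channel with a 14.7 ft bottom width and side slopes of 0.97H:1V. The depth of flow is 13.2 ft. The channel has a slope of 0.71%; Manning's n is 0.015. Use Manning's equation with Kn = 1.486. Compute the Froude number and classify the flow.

supercritical

With bottom width b = 14.7 ft and side slope z = 0.97: A = (b + zy)y = (14.7 + 0.97×13.2)×13.2 = 363.1 ft²; P = b + 2y√(1+z²) = 14.7 + 2×13.2×1.393 = 51.48 ft.
Hydraulic radius R = A/P = 363.1/51.48 = 7.052 ft.
V = (1.486/n) R^(2/3) √S = (1.486/0.015) × 7.052^(2/3) × √0.0071 = 30.7 ft/s. Hydraulic depth D_h = A/T = 363.1/40.31 = 9.007 ft.
Froude number Fr = V/√(g·D_h) = 30.7/√(32.2×9.007) = 1.8, which is greater than 1, so the flow is supercritical.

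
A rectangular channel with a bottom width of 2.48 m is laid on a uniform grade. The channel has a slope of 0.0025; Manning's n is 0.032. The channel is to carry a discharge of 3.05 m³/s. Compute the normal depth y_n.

y_n = 1.12 m

Manning's equation rearranged: A R^(2/3) = nQ / (1·√S) = 0.032 × 3.05 / (√0.0025) = 1.952.
At y = 1.31 m: A R^(2/3) = 2.405 — high.
At y = 1.12 m: A R^(2/3) = 1.951 — close enough.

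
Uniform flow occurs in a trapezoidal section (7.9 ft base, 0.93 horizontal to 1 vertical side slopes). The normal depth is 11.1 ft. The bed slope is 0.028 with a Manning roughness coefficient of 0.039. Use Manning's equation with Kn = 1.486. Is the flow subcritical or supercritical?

supercritical

With bottom width b = 7.9 ft and side slope z = 0.93: A = (b + zy)y = (7.9 + 0.93×11.1)×11.1 = 202.3 ft²; P = b + 2y√(1+z²) = 7.9 + 2×11.1×1.366 = 38.22 ft.
Hydraulic radius R = A/P = 202.3/38.22 = 5.293 ft.
V = (1.486/n) R^(2/3) √S = (1.486/0.039) × 5.293^(2/3) × √0.028 = 19.36 ft/s. Hydraulic depth D_h = A/T = 202.3/28.55 = 7.086 ft.
Froude number Fr = V/√(g·D_h) = 19.36/√(32.2×7.086) = 1.28, which is greater than 1, so the flow is supercritical.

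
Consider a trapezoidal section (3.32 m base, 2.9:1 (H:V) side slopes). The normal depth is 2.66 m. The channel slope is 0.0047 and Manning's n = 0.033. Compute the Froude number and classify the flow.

subcritical

With bottom width b = 3.32 m and side slope z = 2.9: A = (b + zy)y = (3.32 + 2.9×2.66)×2.66 = 29.35 m²; P = b + 2y√(1+z²) = 3.32 + 2×2.66×3.068 = 19.64 m.
Hydraulic radius R = A/P = 29.35/19.64 = 1.494 m.
V = (1/n) R^(2/3) √S = (1/0.033) × 1.494^(2/3) × √0.0047 = 2.716 m/s. Hydraulic depth D_h = A/T = 29.35/18.75 = 1.566 m.
Froude number Fr = V/√(g·D_h) = 2.716/√(9.81×1.566) = 0.693, which is less than 1, so the flow is subcritical.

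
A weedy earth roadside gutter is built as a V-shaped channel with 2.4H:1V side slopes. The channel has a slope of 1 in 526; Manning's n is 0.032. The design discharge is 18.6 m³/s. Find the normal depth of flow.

Manning's equation rearranged: A R^(2/3) = nQ / (1·√S) = 0.032 × 18.6 / (√0.001901) = 13.65.
Try y = 1.71 m: A R^(2/3) = 5.993 — short.
Try y = 2.91 m: A R^(2/3) = 24.74 — over.
Try y = 2.33 m: A R^(2/3) = 13.68 — matches.

y_n = 2.33 m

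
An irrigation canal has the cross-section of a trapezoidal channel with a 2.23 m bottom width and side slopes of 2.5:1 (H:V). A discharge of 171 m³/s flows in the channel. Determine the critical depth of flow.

y_c = 3.53 m

At critical depth, Q² T / (g A³) = 1, i.e. A³/T = Q²/g = 171²/9.81 = 2981.
Trying y = 2.97 m: A³/T = 1381 — low.
Trying y = 4.47 m: A³/T = 8753 — high.
Trying y = 3.53 m: A³/T = 2989 — matches.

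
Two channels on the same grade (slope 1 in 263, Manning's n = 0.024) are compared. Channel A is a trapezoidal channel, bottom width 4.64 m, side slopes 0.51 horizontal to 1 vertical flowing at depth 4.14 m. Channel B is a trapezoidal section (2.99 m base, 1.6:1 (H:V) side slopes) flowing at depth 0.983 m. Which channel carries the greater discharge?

Channel A: With bottom width b = 4.64 m and side slope z = 0.51: A = (b + zy)y = (4.64 + 0.51×4.14)×4.14 = 27.95 m²; P = b + 2y√(1+z²) = 4.64 + 2×4.14×1.123 = 13.93 m. Hydraulic radius R = A/P = 27.95/13.93 = 2.006 m. Q_A = (1/0.024)·27.95·2.006^(2/3)·√0.003802 = 114.2 m³/s.
Channel B: With bottom width b = 2.99 m and side slope z = 1.6: A = (b + zy)y = (2.99 + 1.6×0.983)×0.983 = 4.485 m²; P = b + 2y√(1+z²) = 2.99 + 2×0.983×1.887 = 6.699 m. Hydraulic radius R = A/P = 4.485/6.699 = 0.6695 m. Q_B = (1/0.024)·4.485·0.6695^(2/3)·√0.003802 = 8.819 m³/s.
Q_A = 114.2 m³/s vs Q_B = 8.819 m³/s, so channel A carries more.

channel A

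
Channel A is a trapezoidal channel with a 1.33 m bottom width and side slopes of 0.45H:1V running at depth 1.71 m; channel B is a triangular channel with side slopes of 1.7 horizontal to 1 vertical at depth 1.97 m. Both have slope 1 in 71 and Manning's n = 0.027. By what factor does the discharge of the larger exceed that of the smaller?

Channel A: With bottom width b = 1.33 m and side slope z = 0.45: A = (b + zy)y = (1.33 + 0.45×1.71)×1.71 = 3.59 m²; P = b + 2y√(1+z²) = 1.33 + 2×1.71×1.097 = 5.08 m. Hydraulic radius R = A/P = 3.59/5.08 = 0.7067 m. Q_A = (1/0.027)·3.59·0.7067^(2/3)·√0.01408 = 12.52 m³/s.
Channel B: For a triangular section with side slope z = 1.7: A = zy² = 1.7×1.97² = 6.598 m²; P = 2y√(1+z²) = 2×1.97×1.972 = 7.771 m. Hydraulic radius R = A/P = 6.598/7.771 = 0.849 m. Q_B = (1/0.027)·6.598·0.849^(2/3)·√0.01408 = 26 m³/s.
The larger discharge is 26 m³/s and the smaller is 12.52 m³/s; the ratio is 2.08.

2.08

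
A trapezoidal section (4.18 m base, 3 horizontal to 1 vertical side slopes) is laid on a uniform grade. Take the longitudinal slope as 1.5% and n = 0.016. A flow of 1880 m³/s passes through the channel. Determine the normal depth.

Manning's equation rearranged: A R^(2/3) = nQ / (1·√S) = 0.016 × 1880 / (√0.015) = 245.6.
Trying y = 6.43 m: A R^(2/3) = 338.9 — too large.
Trying y = 4.05 m: A R^(2/3) = 112.5 — too small.
Trying y = 5.63 m: A R^(2/3) = 245.7 — matches.

y_n = 5.63 m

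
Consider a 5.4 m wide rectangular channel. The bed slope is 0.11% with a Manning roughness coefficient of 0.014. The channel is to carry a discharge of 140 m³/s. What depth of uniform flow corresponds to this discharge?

y_n = 7.01 m

Manning's equation rearranged: A R^(2/3) = nQ / (1·√S) = 0.014 × 140 / (√0.0011) = 59.1.
Trying y = 4.79 m: A R^(2/3) = 37.23 — too small.
Trying y = 8.24 m: A R^(2/3) = 71.42 — too large.
Trying y = 7.01 m: A R^(2/3) = 59.07 — matches.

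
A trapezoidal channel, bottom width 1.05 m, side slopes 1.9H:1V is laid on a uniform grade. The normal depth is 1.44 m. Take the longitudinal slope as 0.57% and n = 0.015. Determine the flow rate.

With bottom width b = 1.05 m and side slope z = 1.9: A = (b + zy)y = (1.05 + 1.9×1.44)×1.44 = 5.452 m²; P = b + 2y√(1+z²) = 1.05 + 2×1.44×2.147 = 7.234 m.
Hydraulic radius R = A/P = 5.452/7.234 = 0.7537 m.
Manning's equation: Q = (1/n) A R^(2/3) S^(1/2) = (1/0.015) × 5.452 × 0.7537^(2/3) × 0.0057^(1/2) = 22.7 m³/s.

Q = 22.7 m³/s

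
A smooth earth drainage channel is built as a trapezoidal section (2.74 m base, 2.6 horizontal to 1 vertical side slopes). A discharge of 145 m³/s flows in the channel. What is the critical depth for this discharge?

At critical depth, Q² T / (g A³) = 1, i.e. A³/T = Q²/g = 145²/9.81 = 2143.
Trying y = 3.53 m: A³/T = 3530 — high.
Trying y = 3.15 m: A³/T = 2135 — close enough.

y_c = 3.15 m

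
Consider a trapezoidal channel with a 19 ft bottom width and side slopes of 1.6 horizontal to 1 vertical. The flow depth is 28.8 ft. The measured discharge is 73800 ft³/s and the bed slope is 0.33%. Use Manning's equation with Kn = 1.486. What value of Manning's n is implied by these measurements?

n = 0.013

With bottom width b = 19 ft and side slope z = 1.6: A = (b + zy)y = (19 + 1.6×28.8)×28.8 = 1874 ft²; P = b + 2y√(1+z²) = 19 + 2×28.8×1.887 = 127.7 ft.
Hydraulic radius R = A/P = 1874/127.7 = 14.68 ft.
Rearranging Manning's equation: n = (1.486/Q) A R^(2/3) S^(1/2) = (1.486/73800) × 1874 × 14.68^(2/3) × √0.0033 = 0.013.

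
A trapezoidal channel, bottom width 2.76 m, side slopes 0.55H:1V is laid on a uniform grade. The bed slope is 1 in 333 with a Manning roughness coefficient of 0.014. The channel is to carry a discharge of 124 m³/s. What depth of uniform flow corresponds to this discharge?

y_n = 4.28 m

Manning's equation rearranged: A R^(2/3) = nQ / (1·√S) = 0.014 × 124 / (√0.003003) = 31.68.
Try y = 4.63 m: A R^(2/3) = 36.94 — over.
Try y = 3.59 m: A R^(2/3) = 22.78 — short.
Try y = 4.28 m: A R^(2/3) = 31.75 — matches.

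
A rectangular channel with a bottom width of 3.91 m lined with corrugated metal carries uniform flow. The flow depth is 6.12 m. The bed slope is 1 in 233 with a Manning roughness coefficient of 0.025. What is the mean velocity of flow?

V = 3.41 m/s

Flow area A = b·y = 3.91 × 6.12 = 23.93 m². Wetted perimeter P = b + 2y = 3.91 + 2×6.12 = 16.15 m.
Hydraulic radius R = A/P = 23.93/16.15 = 1.482 m.
From Manning's equation, V = (1/n) R^(2/3) S^(1/2) = (1/0.025) × 1.482^(2/3) × 0.004292^(1/2) = 3.41 m/s.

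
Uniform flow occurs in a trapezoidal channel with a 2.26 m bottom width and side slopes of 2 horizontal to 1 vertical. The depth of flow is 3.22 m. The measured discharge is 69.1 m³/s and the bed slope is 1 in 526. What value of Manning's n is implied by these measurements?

With bottom width b = 2.26 m and side slope z = 2: A = (b + zy)y = (2.26 + 2×3.22)×3.22 = 28.01 m²; P = b + 2y√(1+z²) = 2.26 + 2×3.22×2.236 = 16.66 m.
Hydraulic radius R = A/P = 28.01/16.66 = 1.681 m.
Rearranging Manning's equation: n = (1/Q) A R^(2/3) S^(1/2) = (1/69.1) × 28.01 × 1.681^(2/3) × √0.001901 = 0.025.

n = 0.025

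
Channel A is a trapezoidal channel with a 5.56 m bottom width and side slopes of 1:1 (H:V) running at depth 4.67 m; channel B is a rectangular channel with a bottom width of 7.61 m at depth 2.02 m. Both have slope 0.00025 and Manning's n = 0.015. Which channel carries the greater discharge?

channel A

Channel A: With bottom width b = 5.56 m and side slope z = 1: A = (b + zy)y = (5.56 + 1×4.67)×4.67 = 47.77 m²; P = b + 2y√(1+z²) = 5.56 + 2×4.67×1.414 = 18.77 m. Hydraulic radius R = A/P = 47.77/18.77 = 2.545 m. Q_A = (1/0.015)·47.77·2.545^(2/3)·√0.00025 = 93.88 m³/s.
Channel B: Flow area A = b·y = 7.61 × 2.02 = 15.37 m². Wetted perimeter P = b + 2y = 7.61 + 2×2.02 = 11.65 m. Hydraulic radius R = A/P = 15.37/11.65 = 1.32 m. Q_B = (1/0.015)·15.37·1.32^(2/3)·√0.00025 = 19.49 m³/s.
Q_A = 93.88 m³/s vs Q_B = 19.49 m³/s, so channel A carries more.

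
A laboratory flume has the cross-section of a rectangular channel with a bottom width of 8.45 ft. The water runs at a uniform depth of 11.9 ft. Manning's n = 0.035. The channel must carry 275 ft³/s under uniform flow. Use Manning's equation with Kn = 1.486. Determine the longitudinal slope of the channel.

Flow area A = b·y = 8.45 × 11.9 = 100.6 ft². Wetted perimeter P = b + 2y = 8.45 + 2×11.9 = 32.25 ft.
Hydraulic radius R = A/P = 100.6/32.25 = 3.118 ft.
From Manning's equation, S = [nQ / (1.486 A R^(2/3))]² = [0.035 × 275 / (1.486 × 100.6 × 3.118^(2/3))]² = 0.000911.

S = 0.000911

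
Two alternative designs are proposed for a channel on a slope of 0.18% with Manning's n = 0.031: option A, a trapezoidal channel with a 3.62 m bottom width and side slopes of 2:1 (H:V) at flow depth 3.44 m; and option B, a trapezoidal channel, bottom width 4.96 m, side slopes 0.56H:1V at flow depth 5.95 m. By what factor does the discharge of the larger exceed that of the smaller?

Channel A: With bottom width b = 3.62 m and side slope z = 2: A = (b + zy)y = (3.62 + 2×3.44)×3.44 = 36.12 m²; P = b + 2y√(1+z²) = 3.62 + 2×3.44×2.236 = 19 m. Hydraulic radius R = A/P = 36.12/19 = 1.901 m. Q_A = (1/0.031)·36.12·1.901^(2/3)·√0.0018 = 75.85 m³/s.
Channel B: With bottom width b = 4.96 m and side slope z = 0.56: A = (b + zy)y = (4.96 + 0.56×5.95)×5.95 = 49.34 m²; P = b + 2y√(1+z²) = 4.96 + 2×5.95×1.146 = 18.6 m. Hydraulic radius R = A/P = 49.34/18.6 = 2.653 m. Q_B = (1/0.031)·49.34·2.653^(2/3)·√0.0018 = 129.4 m³/s.
The larger discharge is 129.4 m³/s and the smaller is 75.85 m³/s; the ratio is 1.71.

1.71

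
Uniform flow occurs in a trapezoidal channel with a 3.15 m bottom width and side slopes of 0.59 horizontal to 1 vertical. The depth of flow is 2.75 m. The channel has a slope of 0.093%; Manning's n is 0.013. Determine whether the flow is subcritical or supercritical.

With bottom width b = 3.15 m and side slope z = 0.59: A = (b + zy)y = (3.15 + 0.59×2.75)×2.75 = 13.12 m²; P = b + 2y√(1+z²) = 3.15 + 2×2.75×1.161 = 9.536 m.
Hydraulic radius R = A/P = 13.12/9.536 = 1.376 m.
V = (1/n) R^(2/3) √S = (1/0.013) × 1.376^(2/3) × √0.00093 = 2.903 m/s. Hydraulic depth D_h = A/T = 13.12/6.395 = 2.052 m.
Froude number Fr = V/√(g·D_h) = 2.903/√(9.81×2.052) = 0.647, which is less than 1, so the flow is subcritical.

subcritical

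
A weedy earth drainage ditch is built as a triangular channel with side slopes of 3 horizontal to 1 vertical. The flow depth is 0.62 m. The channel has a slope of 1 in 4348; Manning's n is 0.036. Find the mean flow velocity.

V = 0.186 m/s

For a triangular section with side slope z = 3: A = zy² = 3×0.62² = 1.153 m²; P = 2y√(1+z²) = 2×0.62×3.162 = 3.921 m.
Hydraulic radius R = A/P = 1.153/3.921 = 0.2941 m.
From Manning's equation, V = (1/n) R^(2/3) S^(1/2) = (1/0.036) × 0.2941^(2/3) × 0.00023^(1/2) = 0.186 m/s.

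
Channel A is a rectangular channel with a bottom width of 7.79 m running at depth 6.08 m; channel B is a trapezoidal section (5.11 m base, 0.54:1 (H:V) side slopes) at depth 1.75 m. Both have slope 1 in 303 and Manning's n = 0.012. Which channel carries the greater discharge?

Channel A: Flow area A = b·y = 7.79 × 6.08 = 47.36 m². Wetted perimeter P = b + 2y = 7.79 + 2×6.08 = 19.95 m. Hydraulic radius R = A/P = 47.36/19.95 = 2.374 m. Q_A = (1/0.012)·47.36·2.374^(2/3)·√0.0033 = 403.5 m³/s.
Channel B: With bottom width b = 5.11 m and side slope z = 0.54: A = (b + zy)y = (5.11 + 0.54×1.75)×1.75 = 10.6 m²; P = b + 2y√(1+z²) = 5.11 + 2×1.75×1.136 = 9.088 m. Hydraulic radius R = A/P = 10.6/9.088 = 1.166 m. Q_B = (1/0.012)·10.6·1.166^(2/3)·√0.0033 = 56.2 m³/s.
Q_A = 403.5 m³/s vs Q_B = 56.2 m³/s, so channel A carries more.

channel A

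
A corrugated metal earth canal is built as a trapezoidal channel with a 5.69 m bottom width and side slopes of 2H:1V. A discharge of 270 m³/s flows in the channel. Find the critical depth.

y_c = 3.98 m

At critical depth, Q² T / (g A³) = 1, i.e. A³/T = Q²/g = 270²/9.81 = 7431.
Try y = 4.69 m: A³/T = 14440 — over.
Try y = 3.98 m: A³/T = 7420 — matches.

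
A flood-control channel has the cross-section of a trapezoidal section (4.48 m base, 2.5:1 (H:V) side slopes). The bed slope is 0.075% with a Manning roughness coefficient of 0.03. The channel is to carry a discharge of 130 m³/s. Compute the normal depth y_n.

y_n = 4.69 m

Manning's equation rearranged: A R^(2/3) = nQ / (1·√S) = 0.03 × 130 / (√0.00075) = 142.4.
Try y = 5.12 m: A R^(2/3) = 174.1 — over.
Try y = 3.85 m: A R^(2/3) = 90.57 — short.
Try y = 4.69 m: A R^(2/3) = 142.1 — ≈ 142.4.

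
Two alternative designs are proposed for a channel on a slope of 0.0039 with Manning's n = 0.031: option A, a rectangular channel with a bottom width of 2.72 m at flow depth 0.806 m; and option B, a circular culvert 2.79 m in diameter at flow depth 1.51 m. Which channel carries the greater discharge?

Channel A: Flow area A = b·y = 2.72 × 0.806 = 2.192 m². Wetted perimeter P = b + 2y = 2.72 + 2×0.806 = 4.332 m. Hydraulic radius R = A/P = 2.192/4.332 = 0.5061 m. Q_A = (1/0.031)·2.192·0.5061^(2/3)·√0.0039 = 2.805 m³/s.
Channel B: For a circular section of diameter D = 2.79 m at depth y = 1.51 m, the central angle is θ = 2 arccos(1 − 2y/D) = 3.307 rad. Then A = (D²/8)(θ − sin θ) = 3.377 m² and P = Dθ/2 = 4.613 m. Hydraulic radius R = A/P = 3.377/4.613 = 0.7322 m. Q_B = (1/0.031)·3.377·0.7322^(2/3)·√0.0039 = 5.527 m³/s.
Q_A = 2.805 m³/s vs Q_B = 5.527 m³/s, so channel B carries more.

channel B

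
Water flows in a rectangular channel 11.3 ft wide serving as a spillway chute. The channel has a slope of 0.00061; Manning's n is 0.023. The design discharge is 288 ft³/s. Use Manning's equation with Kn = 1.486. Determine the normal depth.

y_n = 7.36 ft

Manning's equation rearranged: A R^(2/3) = nQ / (1.486·√S) = 0.023 × 288 / (1.486 × √0.00061) = 180.5.
Try y = 9.08 ft: A R^(2/3) = 235.8 — over.
Try y = 7.36 ft: A R^(2/3) = 180.5 — matches.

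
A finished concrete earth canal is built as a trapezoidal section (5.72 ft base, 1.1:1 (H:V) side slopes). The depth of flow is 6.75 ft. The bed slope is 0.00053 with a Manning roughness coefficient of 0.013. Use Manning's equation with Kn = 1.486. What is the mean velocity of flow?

With bottom width b = 5.72 ft and side slope z = 1.1: A = (b + zy)y = (5.72 + 1.1×6.75)×6.75 = 88.73 ft²; P = b + 2y√(1+z²) = 5.72 + 2×6.75×1.487 = 25.79 ft.
Hydraulic radius R = A/P = 88.73/25.79 = 3.441 ft.
From Manning's equation, V = (1.486/n) R^(2/3) S^(1/2) = (1.486/0.013) × 3.441^(2/3) × 0.00053^(1/2) = 6 ft/s.

V = 6 ft/s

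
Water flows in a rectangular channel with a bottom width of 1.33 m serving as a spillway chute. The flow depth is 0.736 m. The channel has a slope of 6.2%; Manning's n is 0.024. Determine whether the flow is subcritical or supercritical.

Flow area A = b·y = 1.33 × 0.736 = 0.9789 m². Wetted perimeter P = b + 2y = 1.33 + 2×0.736 = 2.802 m.
Hydraulic radius R = A/P = 0.9789/2.802 = 0.3494 m.
V = (1/n) R^(2/3) √S = (1/0.024) × 0.3494^(2/3) × √0.062 = 5.146 m/s. Hydraulic depth D_h = A/T = 0.9789/1.33 = 0.736 m.
Froude number Fr = V/√(g·D_h) = 5.146/√(9.81×0.736) = 1.92, which is greater than 1, so the flow is supercritical.

supercritical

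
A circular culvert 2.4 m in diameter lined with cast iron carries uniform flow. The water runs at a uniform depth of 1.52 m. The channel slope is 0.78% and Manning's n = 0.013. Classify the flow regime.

supercritical

For a circular section of diameter D = 2.4 m at depth y = 1.52 m, the central angle is θ = 2 arccos(1 − 2y/D) = 3.681 rad. Then A = (D²/8)(θ − sin θ) = 3.021 m² and P = Dθ/2 = 4.418 m.
Hydraulic radius R = A/P = 3.021/4.418 = 0.6838 m.
V = (1/n) R^(2/3) √S = (1/0.013) × 0.6838^(2/3) × √0.0078 = 5.273 m/s. Hydraulic depth D_h = A/T = 3.021/2.313 = 1.306 m.
Froude number Fr = V/√(g·D_h) = 5.273/√(9.81×1.306) = 1.47, which is greater than 1, so the flow is supercritical.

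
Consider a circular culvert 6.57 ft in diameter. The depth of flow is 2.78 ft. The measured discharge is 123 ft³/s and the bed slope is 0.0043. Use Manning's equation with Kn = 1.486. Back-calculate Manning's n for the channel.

For a circular section of diameter D = 6.57 ft at depth y = 2.78 ft, the central angle is θ = 2 arccos(1 − 2y/D) = 2.833 rad. Then A = (D²/8)(θ − sin θ) = 13.65 ft² and P = Dθ/2 = 9.306 ft.
Hydraulic radius R = A/P = 13.65/9.306 = 1.466 ft.
Rearranging Manning's equation: n = (1.486/Q) A R^(2/3) S^(1/2) = (1.486/123) × 13.65 × 1.466^(2/3) × √0.0043 = 0.014.

n = 0.014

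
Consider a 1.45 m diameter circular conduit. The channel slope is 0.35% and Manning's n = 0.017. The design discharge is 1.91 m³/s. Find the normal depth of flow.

Manning's equation rearranged: A R^(2/3) = nQ / (1·√S) = 0.017 × 1.91 / (√0.0035) = 0.5488.
Trying y = 0.934 m: A R^(2/3) = 0.6268 — too large.
Trying y = 0.649 m: A R^(2/3) = 0.3464 — too small.
Trying y = 0.855 m: A R^(2/3) = 0.5491 — close enough.

y_n = 0.855 m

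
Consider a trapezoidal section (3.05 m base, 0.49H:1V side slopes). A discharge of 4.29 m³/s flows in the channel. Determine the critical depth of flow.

At critical depth, Q² T / (g A³) = 1, i.e. A³/T = Q²/g = 4.29²/9.81 = 1.876.
At y = 0.461 m: A³/T = 0.9836 — too small.
At y = 0.668 m: A³/T = 3.1 — too large.
At y = 0.568 m: A³/T = 1.873 — close enough.

y_c = 0.568 m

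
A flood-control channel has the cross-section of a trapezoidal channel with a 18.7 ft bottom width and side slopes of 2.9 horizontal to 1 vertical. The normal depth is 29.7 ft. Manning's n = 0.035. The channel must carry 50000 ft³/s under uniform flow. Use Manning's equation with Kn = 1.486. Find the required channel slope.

With bottom width b = 18.7 ft and side slope z = 2.9: A = (b + zy)y = (18.7 + 2.9×29.7)×29.7 = 3113 ft²; P = b + 2y√(1+z²) = 18.7 + 2×29.7×3.068 = 200.9 ft.
Hydraulic radius R = A/P = 3113/200.9 = 15.5 ft.
From Manning's equation, S = [nQ / (1.486 A R^(2/3))]² = [0.035 × 50000 / (1.486 × 3113 × 15.5^(2/3))]² = 0.0037.

S = 0.0037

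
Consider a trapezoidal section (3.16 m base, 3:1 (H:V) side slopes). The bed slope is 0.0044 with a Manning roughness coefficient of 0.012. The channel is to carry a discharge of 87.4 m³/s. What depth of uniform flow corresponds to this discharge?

y_n = 1.79 m

Manning's equation rearranged: A R^(2/3) = nQ / (1·√S) = 0.012 × 87.4 / (√0.0044) = 15.81.
Trying y = 2.11 m: A R^(2/3) = 22.78 — over.
Trying y = 1.79 m: A R^(2/3) = 15.82 — matches.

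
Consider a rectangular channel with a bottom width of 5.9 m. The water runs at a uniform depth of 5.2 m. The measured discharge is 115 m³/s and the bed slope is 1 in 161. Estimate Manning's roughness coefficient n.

Flow area A = b·y = 5.9 × 5.2 = 30.68 m². Wetted perimeter P = b + 2y = 5.9 + 2×5.2 = 16.3 m.
Hydraulic radius R = A/P = 30.68/16.3 = 1.882 m.
Rearranging Manning's equation: n = (1/Q) A R^(2/3) S^(1/2) = (1/115) × 30.68 × 1.882^(2/3) × √0.006211 = 0.0321.

n = 0.0321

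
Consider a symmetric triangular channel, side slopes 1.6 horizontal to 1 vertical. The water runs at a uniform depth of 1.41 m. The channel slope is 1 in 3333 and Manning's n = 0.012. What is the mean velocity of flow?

V = 1.02 m/s

For a triangular section with side slope z = 1.6: A = zy² = 1.6×1.41² = 3.181 m²; P = 2y√(1+z²) = 2×1.41×1.887 = 5.321 m.
Hydraulic radius R = A/P = 3.181/5.321 = 0.5978 m.
From Manning's equation, V = (1/n) R^(2/3) S^(1/2) = (1/0.012) × 0.5978^(2/3) × 0.0003^(1/2) = 1.02 m/s.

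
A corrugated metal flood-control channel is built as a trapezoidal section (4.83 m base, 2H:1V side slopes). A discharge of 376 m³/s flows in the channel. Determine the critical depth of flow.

y_c = 4.85 m

At critical depth, Q² T / (g A³) = 1, i.e. A³/T = Q²/g = 376²/9.81 = 14410.
Try y = 3.88 m: A³/T = 5728 — too small.
Try y = 4.85 m: A³/T = 14440 — ≈ 14410.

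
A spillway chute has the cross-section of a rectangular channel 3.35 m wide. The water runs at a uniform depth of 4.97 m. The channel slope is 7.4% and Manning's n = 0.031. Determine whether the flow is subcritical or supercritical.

supercritical

Flow area A = b·y = 3.35 × 4.97 = 16.65 m². Wetted perimeter P = b + 2y = 3.35 + 2×4.97 = 13.29 m.
Hydraulic radius R = A/P = 16.65/13.29 = 1.253 m.
V = (1/n) R^(2/3) √S = (1/0.031) × 1.253^(2/3) × √0.074 = 10.2 m/s. Hydraulic depth D_h = A/T = 16.65/3.35 = 4.97 m.
Froude number Fr = V/√(g·D_h) = 10.2/√(9.81×4.97) = 1.46, which is greater than 1, so the flow is supercritical.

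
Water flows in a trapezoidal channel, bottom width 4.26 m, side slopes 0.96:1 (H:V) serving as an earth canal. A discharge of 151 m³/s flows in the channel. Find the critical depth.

At critical depth, Q² T / (g A³) = 1, i.e. A³/T = Q²/g = 151²/9.81 = 2324.
Trying y = 4.59 m: A³/T = 4815 — over.
Trying y = 3.79 m: A³/T = 2325 — close enough.

y_c = 3.79 m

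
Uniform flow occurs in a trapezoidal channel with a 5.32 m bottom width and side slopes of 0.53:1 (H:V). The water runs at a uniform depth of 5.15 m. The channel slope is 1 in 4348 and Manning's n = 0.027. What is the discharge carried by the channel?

Q = 42.2 m³/s

With bottom width b = 5.32 m and side slope z = 0.53: A = (b + zy)y = (5.32 + 0.53×5.15)×5.15 = 41.45 m²; P = b + 2y√(1+z²) = 5.32 + 2×5.15×1.132 = 16.98 m.
Hydraulic radius R = A/P = 41.45/16.98 = 2.442 m.
Manning's equation: Q = (1/n) A R^(2/3) S^(1/2) = (1/0.027) × 41.45 × 2.442^(2/3) × 0.00023^(1/2) = 42.2 m³/s.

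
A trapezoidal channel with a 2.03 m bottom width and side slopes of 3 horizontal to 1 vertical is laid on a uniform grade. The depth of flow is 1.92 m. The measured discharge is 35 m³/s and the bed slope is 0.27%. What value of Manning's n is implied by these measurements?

With bottom width b = 2.03 m and side slope z = 3: A = (b + zy)y = (2.03 + 3×1.92)×1.92 = 14.96 m²; P = b + 2y√(1+z²) = 2.03 + 2×1.92×3.162 = 14.17 m.
Hydraulic radius R = A/P = 14.96/14.17 = 1.055 m.
Rearranging Manning's equation: n = (1/Q) A R^(2/3) S^(1/2) = (1/35) × 14.96 × 1.055^(2/3) × √0.0027 = 0.023.

n = 0.023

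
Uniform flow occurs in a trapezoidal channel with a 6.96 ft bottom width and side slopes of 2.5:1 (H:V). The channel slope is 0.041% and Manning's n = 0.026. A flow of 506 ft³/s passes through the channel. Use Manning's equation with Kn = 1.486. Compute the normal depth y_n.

Manning's equation rearranged: A R^(2/3) = nQ / (1.486·√S) = 0.026 × 506 / (1.486 × √0.00041) = 437.2.
Trying y = 5 ft: A R^(2/3) = 196.6 — low.
Trying y = 7.13 ft: A R^(2/3) = 437.6 — ≈ 437.2.

y_n = 7.13 ft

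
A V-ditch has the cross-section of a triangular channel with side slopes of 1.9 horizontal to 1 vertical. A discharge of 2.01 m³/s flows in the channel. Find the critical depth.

y_c = 0.744 m

At critical depth, Q² T / (g A³) = 1, i.e. A³/T = Q²/g = 2.01²/9.81 = 0.4118.
Try y = 0.933 m: A³/T = 1.276 — too large.
Try y = 0.653 m: A³/T = 0.2143 — too small.
Try y = 0.744 m: A³/T = 0.4115 — ≈ 0.4118.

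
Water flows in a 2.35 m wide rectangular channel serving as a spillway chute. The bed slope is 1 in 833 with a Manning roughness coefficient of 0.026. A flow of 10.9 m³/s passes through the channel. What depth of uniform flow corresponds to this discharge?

y_n = 3.75 m

Manning's equation rearranged: A R^(2/3) = nQ / (1·√S) = 0.026 × 10.9 / (√0.0012) = 8.179.
Try y = 4.67 m: A R^(2/3) = 10.52 — over.
Try y = 3.75 m: A R^(2/3) = 8.182 — close enough.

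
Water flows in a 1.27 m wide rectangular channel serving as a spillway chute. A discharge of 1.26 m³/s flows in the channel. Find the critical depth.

y_c = 0.465 m

For a rectangular channel, critical depth y_c = (q²/g)^(1/3) where q = Q/b = 1.26/1.27 = 0.9921 m²/s.
So y_c = (0.9921²/9.81)^(1/3) = 0.465 m.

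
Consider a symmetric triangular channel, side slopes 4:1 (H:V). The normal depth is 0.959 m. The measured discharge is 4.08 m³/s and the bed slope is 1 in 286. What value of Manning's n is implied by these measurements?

For a triangular section with side slope z = 4: A = zy² = 4×0.959² = 3.679 m²; P = 2y√(1+z²) = 2×0.959×4.123 = 7.908 m.
Hydraulic radius R = A/P = 3.679/7.908 = 0.4652 m.
Rearranging Manning's equation: n = (1/Q) A R^(2/3) S^(1/2) = (1/4.08) × 3.679 × 0.4652^(2/3) × √0.003497 = 0.032.

n = 0.032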